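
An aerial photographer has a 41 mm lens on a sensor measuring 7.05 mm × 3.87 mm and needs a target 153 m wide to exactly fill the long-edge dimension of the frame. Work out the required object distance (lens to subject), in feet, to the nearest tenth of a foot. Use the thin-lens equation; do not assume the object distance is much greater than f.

2919.4 ft

W: 153 m = 153000 mm.
Magnification m = w/W = dᵢ/dₒ; combined with 1/f = 1/dₒ + 1/dᵢ this gives dₒ = f·(1 + W/w).
dₒ = 41 mm × (1 + 153000/7.05) = 41 × 21703.1277 ≈ 889828.234 mm = 889828.234/304.8 ft = 2919.38 ft.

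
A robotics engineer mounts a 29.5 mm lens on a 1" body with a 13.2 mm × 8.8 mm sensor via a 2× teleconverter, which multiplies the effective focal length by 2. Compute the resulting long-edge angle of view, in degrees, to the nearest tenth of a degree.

Effective focal length f = 29.5 × 2 = 59 mm.
α = 2·arctan(13.2 / (2 × 59)) = 2·arctan(0.11186) ≈ 12.7656°.

12.8°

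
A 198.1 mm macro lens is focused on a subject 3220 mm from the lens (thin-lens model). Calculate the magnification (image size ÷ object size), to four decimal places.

Thin lens: 1/f = 1/dₒ + 1/dᵢ → 1/dᵢ = 1/198.1 − 1/3220 = 0.0047374 mm⁻¹, so dᵢ ≈ 211.0864 mm.
Magnification m = dᵢ/dₒ = 211.0864/3220 ≈ 0.06555.

0.0656×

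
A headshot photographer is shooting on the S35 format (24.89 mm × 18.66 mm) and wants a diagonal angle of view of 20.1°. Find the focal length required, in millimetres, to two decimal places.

87.76 mm

Sensor diagonal = √(24.89² + 18.66²) = √967.7077 ≈ 31.1080 mm.
From α = 2·arctan(d/2f) we get f = d / (2·tan(α/2)).
With d = 31.1080 mm and α/2 = 10.05°, tan(α/2) ≈ 0.17723, so f ≈ 31.1080 / 0.35445 ≈ 87.7632 mm.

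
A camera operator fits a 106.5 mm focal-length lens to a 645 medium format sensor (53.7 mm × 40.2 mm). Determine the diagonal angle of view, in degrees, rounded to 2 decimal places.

34.96°

Sensor diagonal = √(53.7² + 40.2²) = √4499.7300 ≈ 67.0800 mm.
Angle of view α = 2·arctan(d/2f) with d = 67.0800 mm and f = 106.5 mm.
d/2f = 0.31493; arctan(0.31493) ≈ 17.4808°, so α ≈ 34.9615°.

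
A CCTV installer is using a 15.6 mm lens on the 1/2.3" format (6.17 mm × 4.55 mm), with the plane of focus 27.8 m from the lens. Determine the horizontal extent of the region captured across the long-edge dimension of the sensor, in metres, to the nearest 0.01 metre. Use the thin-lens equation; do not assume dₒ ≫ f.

dₒ: 27.8 m = 27800 mm.
Similar triangles through the lens centre give W/dₒ = w/dᵢ; with 1/f = 1/dₒ + 1/dᵢ this gives W = w·(dₒ − f)/f.
W = 6.17 mm × (27800 − 15.6) / 15.6 = 6.17 × 1781.0513 ≈ 10989.086 mm = 10.9891 m.

10.99 m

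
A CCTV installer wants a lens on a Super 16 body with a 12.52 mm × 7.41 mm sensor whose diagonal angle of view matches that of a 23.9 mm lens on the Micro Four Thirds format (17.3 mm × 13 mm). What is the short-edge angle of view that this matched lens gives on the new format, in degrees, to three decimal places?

Sensor diagonal = √(17.3² + 13²) = √468.2900 ≈ 21.6400 mm.
Sensor diagonal = √(12.52² + 7.41²) = √211.6585 ≈ 14.5485 mm.
Equal diagonal AOV ⇒ f₂ = f₁ · 14.5485/21.6400 = 23.9 × 0.67230 ≈ 16.0679 mm.
Short-edge AOV on the new format = 2·arctan(7.41 / (2 × 16.0679)) = 2·arctan(0.23058) ≈ 25.9691°.

25.969°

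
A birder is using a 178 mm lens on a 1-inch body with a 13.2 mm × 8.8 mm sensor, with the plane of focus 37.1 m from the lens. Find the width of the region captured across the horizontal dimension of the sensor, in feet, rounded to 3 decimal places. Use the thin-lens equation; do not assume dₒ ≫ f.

dₒ: 37.1 m = 37100 mm.
Similar triangles through the lens centre give W/dₒ = w/dᵢ; with 1/f = 1/dₒ + 1/dᵢ this gives W = w·(dₒ − f)/f.
W = 13.2 mm × (37100 − 178) / 178 = 13.2 × 207.4270 ≈ 2738.036 mm = 2738.036/304.8 ft = 8.98306 ft.

8.983 ft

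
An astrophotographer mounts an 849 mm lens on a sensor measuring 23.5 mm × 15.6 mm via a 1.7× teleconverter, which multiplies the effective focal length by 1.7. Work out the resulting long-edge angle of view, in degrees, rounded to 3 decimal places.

0.933°

Effective focal length f = 849 × 1.7 = 1443.3 mm.
α = 2·arctan(23.5 / (2 × 1443.3)) = 2·arctan(0.00814) ≈ 0.9329°.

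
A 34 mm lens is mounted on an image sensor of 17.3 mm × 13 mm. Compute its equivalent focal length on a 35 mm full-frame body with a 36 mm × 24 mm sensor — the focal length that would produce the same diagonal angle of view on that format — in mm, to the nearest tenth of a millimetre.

Sensor diagonal = √(17.3² + 13²) = √468.2900 ≈ 21.6400 mm.
Sensor diagonal = √(36² + 24²) = √1872.0000 ≈ 43.2666 mm.
Equal angle of view means equal diagonal/f ratio, so f₂ = f₁ · (diagonal₂/diagonal₁) = 34 × 43.2666/21.6400.
f₂ = 34 × 1.99938 ≈ 67.979 mm.

68.0 mm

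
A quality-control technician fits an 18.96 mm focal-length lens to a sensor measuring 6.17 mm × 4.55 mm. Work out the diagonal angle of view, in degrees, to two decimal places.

Sensor diagonal = √(6.17² + 4.55²) = √58.7714 ≈ 7.6663 mm.
Angle of view α = 2·arctan(d/2f) with d = 7.6663 mm and f = 18.96 mm.
d/2f = 0.20217; arctan(0.20217) ≈ 11.4294°, so α ≈ 22.8588°.

22.86°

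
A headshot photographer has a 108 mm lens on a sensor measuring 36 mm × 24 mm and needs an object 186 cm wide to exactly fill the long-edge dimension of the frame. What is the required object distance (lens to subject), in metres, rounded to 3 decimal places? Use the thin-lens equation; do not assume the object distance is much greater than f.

5.688 m

W: 186 cm = 1860 mm.
Magnification m = w/W = dᵢ/dₒ; combined with 1/f = 1/dₒ + 1/dᵢ this gives dₒ = f·(1 + W/w).
dₒ = 108 mm × (1 + 1860/36) = 108 × 52.6667 ≈ 5688.000 mm = 5.688 m.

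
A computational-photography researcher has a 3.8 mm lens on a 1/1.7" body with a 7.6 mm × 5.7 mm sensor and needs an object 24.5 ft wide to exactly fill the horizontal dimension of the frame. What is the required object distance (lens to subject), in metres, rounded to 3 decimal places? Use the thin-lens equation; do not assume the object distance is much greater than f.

W: 24.5 ft × 304.8 mm/ft = 7467.60 mm.
Magnification m = w/W = dᵢ/dₒ; combined with 1/f = 1/dₒ + 1/dᵢ this gives dₒ = f·(1 + W/w).
dₒ = 3.8 mm × (1 + 7467.6/7.6) = 3.8 × 983.5789 ≈ 3737.600 mm = 3.7376 m.

3.738 m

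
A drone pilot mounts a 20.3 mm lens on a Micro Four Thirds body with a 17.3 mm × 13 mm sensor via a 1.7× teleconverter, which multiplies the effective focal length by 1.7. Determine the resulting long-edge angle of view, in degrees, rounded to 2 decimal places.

Effective focal length f = 20.3 × 1.7 = 34.51 mm.
α = 2·arctan(17.3 / (2 × 34.51)) = 2·arctan(0.25065) ≈ 28.1428°.

28.14°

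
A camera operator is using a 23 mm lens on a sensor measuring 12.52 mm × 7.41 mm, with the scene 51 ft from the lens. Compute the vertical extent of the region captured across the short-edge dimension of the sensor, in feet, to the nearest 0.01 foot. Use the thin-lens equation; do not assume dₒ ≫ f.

16.41 ft

dₒ: 51 ft × 304.8 mm/ft = 15544.80 mm.
Similar triangles through the lens centre give W/dₒ = h/dᵢ; with 1/f = 1/dₒ + 1/dᵢ this gives W = h·(dₒ − f)/f.
W = 7.41 mm × (15544.8 − 23) / 23 = 7.41 × 674.8608 ≈ 5000.719 mm = 5000.719/304.8 ft = 16.4066 ft.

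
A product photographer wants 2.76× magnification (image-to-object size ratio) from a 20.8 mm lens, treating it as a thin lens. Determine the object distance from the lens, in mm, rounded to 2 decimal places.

With m = dᵢ/dₒ and 1/f = 1/dₒ + 1/dᵢ, substituting dᵢ = m·dₒ gives 1/f = (1 + 1/m)/dₒ, hence dₒ = f·(1 + 1/m).
dₒ = 20.8 × (1 + 1/2.76) = 20.8 × 1.36232 ≈ 28.336 mm.

28.34 mm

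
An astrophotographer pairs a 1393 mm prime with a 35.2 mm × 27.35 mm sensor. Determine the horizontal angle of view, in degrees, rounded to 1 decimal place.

Angle of view α = 2·arctan(w/2f) with w = 35.2 mm and f = 1393 mm.
w/2f = 0.01263; arctan(0.01263) ≈ 0.7239°, so α ≈ 1.4477°.

1.4°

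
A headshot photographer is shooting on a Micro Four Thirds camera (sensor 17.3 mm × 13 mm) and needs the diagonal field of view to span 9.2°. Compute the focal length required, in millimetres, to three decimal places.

134.480 mm

Sensor diagonal = √(17.3² + 13²) = √468.2900 ≈ 21.6400 mm.
From α = 2·arctan(d/2f) we get f = d / (2·tan(α/2)).
With d = 21.6400 mm and α/2 = 4.6°, tan(α/2) ≈ 0.08046, so f ≈ 21.6400 / 0.16092 ≈ 134.4800 mm.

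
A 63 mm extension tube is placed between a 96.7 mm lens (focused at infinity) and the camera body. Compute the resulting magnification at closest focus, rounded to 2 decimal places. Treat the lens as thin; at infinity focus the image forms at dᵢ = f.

0.65×

The tube moves the image plane from f to f + e, so dᵢ = 96.7 + 63 = 159.7 mm. Focus is achieved when 1/f = 1/dₒ + 1/dᵢ, giving dₒ = 1/(1/f − 1/(f+e)).
Magnification m = dᵢ/dₒ = (f+e)·(1/f − 1/(f+e)) = e/f = 63/96.7 ≈ 0.6515.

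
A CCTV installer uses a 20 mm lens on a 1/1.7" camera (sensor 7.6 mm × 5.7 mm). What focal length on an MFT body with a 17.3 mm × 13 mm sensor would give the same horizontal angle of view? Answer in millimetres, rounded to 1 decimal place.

45.5 mm

Equal angle of view means equal width/f ratio, so f₂ = f₁ · (width₂/width₁) = 20 × 17.3/7.6.
f₂ = 20 × 2.27632 ≈ 45.526 mm.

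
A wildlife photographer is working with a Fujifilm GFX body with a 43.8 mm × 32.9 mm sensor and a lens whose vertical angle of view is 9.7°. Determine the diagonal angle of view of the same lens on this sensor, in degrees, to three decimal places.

From the vertical AOV: f = 32.9 / (2·tan(4.85°)) = 32.9 / 0.16970 ≈ 193.8687 mm.
Sensor diagonal = √(43.8² + 32.9²) = √3000.8500 ≈ 54.7800 mm.
Diagonal AOV = 2·arctan(54.7800 / (2 × 193.8687)) = 2·arctan(0.14128) ≈ 16.0832°.

16.083°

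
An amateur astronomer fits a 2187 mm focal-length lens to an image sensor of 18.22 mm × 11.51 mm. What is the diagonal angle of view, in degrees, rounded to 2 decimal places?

Sensor diagonal = √(18.22² + 11.51²) = √464.4485 ≈ 21.5511 mm.
Angle of view α = 2·arctan(d/2f) with d = 21.5511 mm and f = 2187 mm.
d/2f = 0.00493; arctan(0.00493) ≈ 0.2823°, so α ≈ 0.5646°.

0.56°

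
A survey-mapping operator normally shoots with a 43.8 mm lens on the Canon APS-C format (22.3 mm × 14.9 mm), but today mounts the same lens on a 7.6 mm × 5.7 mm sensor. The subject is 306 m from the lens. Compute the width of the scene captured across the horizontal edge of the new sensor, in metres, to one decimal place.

The focal length stays 43.8 mm; the relevant sensor dimension is now w = 7.6 mm. Object distance dₒ = 306 m = 306000 mm.
Thin-lens field width W = w·(dₒ − f)/f = 7.6 × (306000 − 43.8)/43.8 ≈ 53088.290 mm = 53.0883 m.

53.1 m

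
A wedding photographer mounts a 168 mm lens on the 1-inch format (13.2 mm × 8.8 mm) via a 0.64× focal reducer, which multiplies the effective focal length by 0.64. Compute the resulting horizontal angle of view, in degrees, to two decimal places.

7.03°

Effective focal length f = 168 × 0.64 = 107.52 mm.
α = 2·arctan(13.2 / (2 × 107.52)) = 2·arctan(0.06138) ≈ 7.0253°.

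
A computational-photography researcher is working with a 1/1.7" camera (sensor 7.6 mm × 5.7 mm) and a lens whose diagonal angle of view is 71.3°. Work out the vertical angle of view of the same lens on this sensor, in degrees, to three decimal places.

46.569°

Sensor diagonal = √(7.6² + 5.7²) = √90.2500 ≈ 9.5000 mm.
From the diagonal AOV: f = 9.5000 / (2·tan(35.65°)) = 9.5000 / 1.43450 ≈ 6.6225 mm.
Vertical AOV = 2·arctan(5.7 / (2 × 6.6225)) = 2·arctan(0.43035) ≈ 46.5693°.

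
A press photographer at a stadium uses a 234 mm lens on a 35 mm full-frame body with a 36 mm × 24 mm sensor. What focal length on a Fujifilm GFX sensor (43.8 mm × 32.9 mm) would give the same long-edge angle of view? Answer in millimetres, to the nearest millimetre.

285 mm

Equal angle of view means equal width/f ratio, so f₂ = f₁ · (width₂/width₁) = 234 × 43.8/36.
f₂ = 234 × 1.21667 ≈ 284.700 mm.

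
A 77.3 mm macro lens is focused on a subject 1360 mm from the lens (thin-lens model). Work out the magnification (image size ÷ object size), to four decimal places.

Thin lens: 1/f = 1/dₒ + 1/dᵢ → 1/dᵢ = 1/77.3 − 1/1360 = 0.0122013 mm⁻¹, so dᵢ ≈ 81.9584 mm.
Magnification m = dᵢ/dₒ = 81.9584/1360 ≈ 0.06026.

0.0603×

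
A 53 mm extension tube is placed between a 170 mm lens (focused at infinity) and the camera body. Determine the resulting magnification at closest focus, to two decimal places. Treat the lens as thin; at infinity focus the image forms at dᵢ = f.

The tube moves the image plane from f to f + e, so dᵢ = 170 + 53 = 223 mm. Focus is achieved when 1/f = 1/dₒ + 1/dᵢ, giving dₒ = 1/(1/f − 1/(f+e)).
Magnification m = dᵢ/dₒ = (f+e)·(1/f − 1/(f+e)) = e/f = 53/170 ≈ 0.3118.

0.31×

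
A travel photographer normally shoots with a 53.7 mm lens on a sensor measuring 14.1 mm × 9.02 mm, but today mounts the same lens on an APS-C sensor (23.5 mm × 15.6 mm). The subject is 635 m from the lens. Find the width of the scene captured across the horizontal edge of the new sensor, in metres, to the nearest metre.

The focal length stays 53.7 mm; the relevant sensor dimension is now w = 23.5 mm. Object distance dₒ = 635 m = 635000 mm.
Thin-lens field width W = w·(dₒ − f)/f = 23.5 × (635000 − 53.7)/53.7 ≈ 277862.906 mm = 277.863 m.

278 m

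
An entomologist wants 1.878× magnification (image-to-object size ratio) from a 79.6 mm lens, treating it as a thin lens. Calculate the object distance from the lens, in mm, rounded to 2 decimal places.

121.99 mm

With m = dᵢ/dₒ and 1/f = 1/dₒ + 1/dᵢ, substituting dᵢ = m·dₒ gives 1/f = (1 + 1/m)/dₒ, hence dₒ = f·(1 + 1/m).
dₒ = 79.6 × (1 + 1/1.878) = 79.6 × 1.53248 ≈ 121.986 mm.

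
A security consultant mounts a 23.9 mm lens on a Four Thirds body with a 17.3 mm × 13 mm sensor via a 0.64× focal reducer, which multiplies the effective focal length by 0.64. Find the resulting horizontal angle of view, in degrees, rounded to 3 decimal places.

58.977°

Effective focal length f = 23.9 × 0.64 = 15.296 mm.
α = 2·arctan(17.3 / (2 × 15.296)) = 2·arctan(0.56551) ≈ 58.9770°.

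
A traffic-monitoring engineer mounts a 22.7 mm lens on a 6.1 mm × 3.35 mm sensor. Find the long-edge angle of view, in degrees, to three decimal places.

Angle of view α = 2·arctan(w/2f) with w = 6.1 mm and f = 22.7 mm.
w/2f = 0.13436; arctan(0.13436) ≈ 7.6525°, so α ≈ 15.3050°.

15.305°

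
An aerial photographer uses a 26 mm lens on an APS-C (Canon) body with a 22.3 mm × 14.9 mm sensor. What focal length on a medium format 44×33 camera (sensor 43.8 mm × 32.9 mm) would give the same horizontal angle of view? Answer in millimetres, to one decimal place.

Equal angle of view means equal width/f ratio, so f₂ = f₁ · (width₂/width₁) = 26 × 43.8/22.3.
f₂ = 26 × 1.96413 ≈ 51.067 mm.

51.1 mm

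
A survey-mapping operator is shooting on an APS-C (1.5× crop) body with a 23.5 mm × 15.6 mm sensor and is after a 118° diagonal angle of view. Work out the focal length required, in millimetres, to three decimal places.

Sensor diagonal = √(23.5² + 15.6²) = √795.6100 ≈ 28.2066 mm.
From α = 2·arctan(d/2f) we get f = d / (2·tan(α/2)).
With d = 28.2066 mm and α/2 = 59°, tan(α/2) ≈ 1.66428, so f ≈ 28.2066 / 3.32856 ≈ 8.4741 mm.

8.474 mm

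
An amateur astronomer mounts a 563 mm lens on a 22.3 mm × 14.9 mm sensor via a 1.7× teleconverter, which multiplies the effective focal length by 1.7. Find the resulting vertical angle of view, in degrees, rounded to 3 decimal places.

Effective focal length f = 563 × 1.7 = 957.1 mm.
α = 2·arctan(14.9 / (2 × 957.1)) = 2·arctan(0.00778) ≈ 0.8920°.

0.892°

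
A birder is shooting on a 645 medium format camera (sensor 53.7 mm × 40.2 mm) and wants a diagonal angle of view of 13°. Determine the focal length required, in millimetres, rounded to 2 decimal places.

294.38 mm

Sensor diagonal = √(53.7² + 40.2²) = √4499.7300 ≈ 67.0800 mm.
From α = 2·arctan(d/2f) we get f = d / (2·tan(α/2)).
With d = 67.0800 mm and α/2 = 6.5°, tan(α/2) ≈ 0.11394, so f ≈ 67.0800 / 0.22787 ≈ 294.3769 mm.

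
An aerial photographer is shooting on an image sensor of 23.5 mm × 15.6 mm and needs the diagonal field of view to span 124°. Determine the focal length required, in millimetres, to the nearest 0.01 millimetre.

7.50 mm

Sensor diagonal = √(23.5² + 15.6²) = √795.6100 ≈ 28.2066 mm.
From α = 2·arctan(d/2f) we get f = d / (2·tan(α/2)).
With d = 28.2066 mm and α/2 = 62°, tan(α/2) ≈ 1.88073, so f ≈ 28.2066 / 3.76145 ≈ 7.4988 mm.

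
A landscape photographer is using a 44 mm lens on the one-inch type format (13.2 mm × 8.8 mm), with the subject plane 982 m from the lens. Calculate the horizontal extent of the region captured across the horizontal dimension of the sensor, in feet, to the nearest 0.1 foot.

dₒ: 982 m = 982000 mm.
Similar triangles through the lens centre give W/dₒ = w/dᵢ; with 1/f = 1/dₒ + 1/dᵢ this gives W = w·(dₒ − f)/f.
W = 13.2 mm × (982000 − 44) / 44 = 13.2 × 22317.1818 ≈ 294586.800 mm = 294586.800/304.8 ft = 966.492 ft.

966.5 ft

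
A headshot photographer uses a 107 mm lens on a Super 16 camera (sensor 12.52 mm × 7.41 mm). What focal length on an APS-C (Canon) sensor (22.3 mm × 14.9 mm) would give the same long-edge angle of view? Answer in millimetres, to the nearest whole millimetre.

191 mm

Equal angle of view means equal width/f ratio, so f₂ = f₁ · (width₂/width₁) = 107 × 22.3/12.52.
f₂ = 107 × 1.78115 ≈ 190.583 mm.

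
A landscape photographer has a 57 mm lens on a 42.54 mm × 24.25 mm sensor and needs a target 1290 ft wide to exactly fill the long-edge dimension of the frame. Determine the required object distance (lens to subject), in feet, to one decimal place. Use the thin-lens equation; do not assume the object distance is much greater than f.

W: 1290 ft × 304.8 mm/ft = 393191.99 mm.
Magnification m = w/W = dᵢ/dₒ; combined with 1/f = 1/dₒ + 1/dᵢ this gives dₒ = f·(1 + W/w).
dₒ = 57 mm × (1 + 393192/42.54) = 57 × 9243.8770 ≈ 526900.989 mm = 526900.989/304.8 ft = 1728.68 ft.

1728.7 ft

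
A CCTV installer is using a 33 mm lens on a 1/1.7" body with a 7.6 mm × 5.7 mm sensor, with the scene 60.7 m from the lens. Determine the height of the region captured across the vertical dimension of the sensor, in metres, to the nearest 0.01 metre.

dₒ: 60.7 m = 60700 mm.
Similar triangles through the lens centre give W/dₒ = h/dᵢ; with 1/f = 1/dₒ + 1/dᵢ this gives W = h·(dₒ − f)/f.
W = 5.7 mm × (60700 − 33) / 33 = 5.7 × 1838.3939 ≈ 10478.845 mm = 10.4788 m.

10.48 m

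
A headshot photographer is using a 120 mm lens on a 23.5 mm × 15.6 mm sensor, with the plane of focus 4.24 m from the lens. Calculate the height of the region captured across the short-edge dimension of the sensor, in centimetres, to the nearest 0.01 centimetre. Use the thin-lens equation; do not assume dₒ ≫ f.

53.56 cm

dₒ: 4.24 m = 4240 mm.
Similar triangles through the lens centre give W/dₒ = h/dᵢ; with 1/f = 1/dₒ + 1/dᵢ this gives W = h·(dₒ − f)/f.
W = 15.6 mm × (4240 − 120) / 120 = 15.6 × 34.3333 ≈ 535.600 mm = 53.56 cm.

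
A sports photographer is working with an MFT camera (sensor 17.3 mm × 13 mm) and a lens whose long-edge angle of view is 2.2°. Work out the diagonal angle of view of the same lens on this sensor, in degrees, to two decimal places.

2.75°

From the long-edge AOV: f = 17.3 / (2·tan(1.1°)) = 17.3 / 0.03840 ≈ 450.4978 mm.
Sensor diagonal = √(17.3² + 13²) = √468.2900 ≈ 21.6400 mm.
Diagonal AOV = 2·arctan(21.6400 / (2 × 450.4978)) = 2·arctan(0.02402) ≈ 2.7517°.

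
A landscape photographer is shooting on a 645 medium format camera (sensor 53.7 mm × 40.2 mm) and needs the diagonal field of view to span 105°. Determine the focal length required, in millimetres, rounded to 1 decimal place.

25.7 mm

Sensor diagonal = √(53.7² + 40.2²) = √4499.7300 ≈ 67.0800 mm.
From α = 2·arctan(d/2f) we get f = d / (2·tan(α/2)).
With d = 67.0800 mm and α/2 = 52.5°, tan(α/2) ≈ 1.30323, so f ≈ 67.0800 / 2.60645 ≈ 25.7362 mm.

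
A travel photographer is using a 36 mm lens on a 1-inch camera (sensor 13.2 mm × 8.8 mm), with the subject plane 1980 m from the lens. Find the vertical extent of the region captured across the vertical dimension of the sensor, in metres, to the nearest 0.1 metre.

484.0 m

dₒ: 1980 m = 1.98e+06 mm.
Similar triangles through the lens centre give W/dₒ = h/dᵢ; with 1/f = 1/dₒ + 1/dᵢ this gives W = h·(dₒ − f)/f.
W = 8.8 mm × (1.98e+06 − 36) / 36 = 8.8 × 54999.0000 ≈ 483991.200 mm = 483.991 m.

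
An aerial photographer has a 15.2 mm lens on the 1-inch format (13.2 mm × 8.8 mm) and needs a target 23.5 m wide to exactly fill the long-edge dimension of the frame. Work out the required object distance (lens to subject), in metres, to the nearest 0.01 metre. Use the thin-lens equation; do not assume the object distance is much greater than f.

W: 23.5 m = 23500 mm.
Magnification m = w/W = dᵢ/dₒ; combined with 1/f = 1/dₒ + 1/dᵢ this gives dₒ = f·(1 + W/w).
dₒ = 15.2 mm × (1 + 23500/13.2) = 15.2 × 1781.3030 ≈ 27075.806 mm = 27.0758 m.

27.08 m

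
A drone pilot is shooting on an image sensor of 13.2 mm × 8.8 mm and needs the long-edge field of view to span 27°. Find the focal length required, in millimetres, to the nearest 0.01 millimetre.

27.49 mm

From α = 2·arctan(w/2f) we get f = w / (2·tan(α/2)).
With w = 13.2 mm and α/2 = 13.5°, tan(α/2) ≈ 0.24008, so f ≈ 13.2 / 0.48016 ≈ 27.4910 mm.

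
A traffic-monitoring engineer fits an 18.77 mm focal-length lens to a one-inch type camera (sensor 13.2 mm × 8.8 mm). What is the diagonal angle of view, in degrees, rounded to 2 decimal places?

45.82°

Sensor diagonal = √(13.2² + 8.8²) = √251.6800 ≈ 15.8644 mm.
Angle of view α = 2·arctan(d/2f) with d = 15.8644 mm and f = 18.77 mm.
d/2f = 0.42260; arctan(0.42260) ≈ 22.9089°, so α ≈ 45.8179°.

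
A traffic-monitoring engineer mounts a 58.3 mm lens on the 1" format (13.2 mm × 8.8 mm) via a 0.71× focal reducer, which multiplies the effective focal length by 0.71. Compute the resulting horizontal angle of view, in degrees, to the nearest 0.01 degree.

Effective focal length f = 58.3 × 0.71 = 41.393 mm.
α = 2·arctan(13.2 / (2 × 41.393)) = 2·arctan(0.15945) ≈ 18.1188°.

18.12°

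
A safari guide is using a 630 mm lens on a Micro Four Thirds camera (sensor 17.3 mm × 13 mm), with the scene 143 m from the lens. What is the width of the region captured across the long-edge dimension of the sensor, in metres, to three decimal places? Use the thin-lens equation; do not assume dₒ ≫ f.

3.910 m

dₒ: 143 m = 143000 mm.
Similar triangles through the lens centre give W/dₒ = w/dᵢ; with 1/f = 1/dₒ + 1/dᵢ this gives W = w·(dₒ − f)/f.
W = 17.3 mm × (143000 − 630) / 630 = 17.3 × 225.9841 ≈ 3909.525 mm = 3.90953 m.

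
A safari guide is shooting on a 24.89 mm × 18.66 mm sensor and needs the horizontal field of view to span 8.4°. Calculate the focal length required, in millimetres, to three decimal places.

From α = 2·arctan(w/2f) we get f = w / (2·tan(α/2)).
With w = 24.89 mm and α/2 = 4.2°, tan(α/2) ≈ 0.07344, so f ≈ 24.89 / 0.14687 ≈ 169.4687 mm.

169.469 mm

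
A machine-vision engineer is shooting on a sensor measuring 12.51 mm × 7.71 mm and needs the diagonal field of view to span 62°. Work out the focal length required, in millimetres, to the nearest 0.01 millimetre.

12.23 mm

Sensor diagonal = √(12.51² + 7.71²) = √215.9442 ≈ 14.6950 mm.
From α = 2·arctan(d/2f) we get f = d / (2·tan(α/2)).
With d = 14.6950 mm and α/2 = 31°, tan(α/2) ≈ 0.60086, so f ≈ 14.6950 / 1.20172 ≈ 12.2283 mm.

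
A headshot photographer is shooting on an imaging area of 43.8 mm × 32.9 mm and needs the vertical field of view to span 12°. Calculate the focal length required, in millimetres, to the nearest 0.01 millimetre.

From α = 2·arctan(h/2f) we get f = h / (2·tan(α/2)).
With h = 32.9 mm and α/2 = 6°, tan(α/2) ≈ 0.10510, so f ≈ 32.9 / 0.21021 ≈ 156.5113 mm.

156.51 mm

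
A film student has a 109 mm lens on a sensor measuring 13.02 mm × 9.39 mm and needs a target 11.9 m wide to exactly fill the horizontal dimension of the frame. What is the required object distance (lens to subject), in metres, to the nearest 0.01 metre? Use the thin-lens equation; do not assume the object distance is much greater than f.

99.73 m

W: 11.9 m = 11900 mm.
Magnification m = w/W = dᵢ/dₒ; combined with 1/f = 1/dₒ + 1/dᵢ this gives dₒ = f·(1 + W/w).
dₒ = 109 mm × (1 + 11900/13.02) = 109 × 914.9785 ≈ 99732.656 mm = 99.7327 m.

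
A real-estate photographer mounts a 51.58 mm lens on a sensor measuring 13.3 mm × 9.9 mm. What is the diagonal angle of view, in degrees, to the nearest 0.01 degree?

Sensor diagonal = √(13.3² + 9.9²) = √274.9000 ≈ 16.5801 mm.
Angle of view α = 2·arctan(d/2f) with d = 16.5801 mm and f = 51.58 mm.
d/2f = 0.16072; arctan(0.16072) ≈ 9.1306°, so α ≈ 18.2612°.

18.26°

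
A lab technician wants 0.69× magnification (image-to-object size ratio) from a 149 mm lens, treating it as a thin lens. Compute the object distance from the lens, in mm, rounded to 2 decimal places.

With m = dᵢ/dₒ and 1/f = 1/dₒ + 1/dᵢ, substituting dᵢ = m·dₒ gives 1/f = (1 + 1/m)/dₒ, hence dₒ = f·(1 + 1/m).
dₒ = 149 × (1 + 1/0.69) = 149 × 2.44928 ≈ 364.942 mm.

364.94 mm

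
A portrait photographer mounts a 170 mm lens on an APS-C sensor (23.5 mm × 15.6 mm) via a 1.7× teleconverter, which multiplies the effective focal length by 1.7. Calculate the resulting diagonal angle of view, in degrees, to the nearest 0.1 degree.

Effective focal length f = 170 × 1.7 = 289 mm.
Sensor diagonal = √(23.5² + 15.6²) = √795.6100 ≈ 28.2066 mm.
α = 2·arctan(28.207 / (2 × 289)) = 2·arctan(0.04880) ≈ 5.5877°.

5.6°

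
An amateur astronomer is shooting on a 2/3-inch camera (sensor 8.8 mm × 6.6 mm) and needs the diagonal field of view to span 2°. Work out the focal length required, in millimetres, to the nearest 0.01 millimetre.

315.09 mm

Sensor diagonal = √(8.8² + 6.6²) = √121.0000 ≈ 11.0000 mm.
From α = 2·arctan(d/2f) we get f = d / (2·tan(α/2)).
With d = 11.0000 mm and α/2 = 1°, tan(α/2) ≈ 0.01746, so f ≈ 11.0000 / 0.03491 ≈ 315.0948 mm.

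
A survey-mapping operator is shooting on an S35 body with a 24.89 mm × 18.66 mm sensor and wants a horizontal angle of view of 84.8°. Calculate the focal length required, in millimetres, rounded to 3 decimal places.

13.629 mm

From α = 2·arctan(w/2f) we get f = w / (2·tan(α/2)).
With w = 24.89 mm and α/2 = 42.4°, tan(α/2) ≈ 0.91313, so f ≈ 24.89 / 1.82625 ≈ 13.6290 mm.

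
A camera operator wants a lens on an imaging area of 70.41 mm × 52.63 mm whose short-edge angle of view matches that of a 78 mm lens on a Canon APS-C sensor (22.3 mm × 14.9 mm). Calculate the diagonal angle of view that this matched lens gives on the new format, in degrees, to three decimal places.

Equal short-edge AOV ⇒ f₂ = f₁ · 52.63/14.9 = 78 × 3.53221 ≈ 275.5128 mm.
Sensor diagonal = √(70.41² + 52.63²) = √7727.4850 ≈ 87.9061 mm.
Diagonal AOV on the new format = 2·arctan(87.9061 / (2 × 275.5128)) = 2·arctan(0.15953) ≈ 18.1282°.

18.128°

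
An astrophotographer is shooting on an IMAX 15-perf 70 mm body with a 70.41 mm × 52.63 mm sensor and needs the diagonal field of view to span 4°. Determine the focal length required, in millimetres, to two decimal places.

Sensor diagonal = √(70.41² + 52.63²) = √7727.4850 ≈ 87.9061 mm.
From α = 2·arctan(d/2f) we get f = d / (2·tan(α/2)).
With d = 87.9061 mm and α/2 = 2°, tan(α/2) ≈ 0.03492, so f ≈ 87.9061 / 0.06984 ≈ 1258.6509 mm.

1258.65 mm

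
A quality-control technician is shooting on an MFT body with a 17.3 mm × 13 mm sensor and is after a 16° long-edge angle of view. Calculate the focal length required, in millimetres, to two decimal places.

From α = 2·arctan(w/2f) we get f = w / (2·tan(α/2)).
With w = 17.3 mm and α/2 = 8°, tan(α/2) ≈ 0.14054, so f ≈ 17.3 / 0.28108 ≈ 61.5479 mm.

61.55 mm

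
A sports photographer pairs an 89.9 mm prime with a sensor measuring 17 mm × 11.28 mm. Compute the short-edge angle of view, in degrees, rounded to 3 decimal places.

7.180°

Angle of view α = 2·arctan(h/2f) with h = 11.28 mm and f = 89.9 mm.
h/2f = 0.06274; arctan(0.06274) ≈ 3.5898°, so α ≈ 7.1796°.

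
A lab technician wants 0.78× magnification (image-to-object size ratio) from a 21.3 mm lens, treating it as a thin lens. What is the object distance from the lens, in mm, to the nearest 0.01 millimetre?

48.61 mm

With m = dᵢ/dₒ and 1/f = 1/dₒ + 1/dᵢ, substituting dᵢ = m·dₒ gives 1/f = (1 + 1/m)/dₒ, hence dₒ = f·(1 + 1/m).
dₒ = 21.3 × (1 + 1/0.78) = 21.3 × 2.28205 ≈ 48.608 mm.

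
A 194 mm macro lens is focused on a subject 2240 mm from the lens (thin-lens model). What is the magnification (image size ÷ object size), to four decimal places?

0.0948×

Thin lens: 1/f = 1/dₒ + 1/dᵢ → 1/dᵢ = 1/194 − 1/2240 = 0.0047082 mm⁻¹, so dᵢ ≈ 212.3949 mm.
Magnification m = dᵢ/dₒ = 212.3949/2240 ≈ 0.09482.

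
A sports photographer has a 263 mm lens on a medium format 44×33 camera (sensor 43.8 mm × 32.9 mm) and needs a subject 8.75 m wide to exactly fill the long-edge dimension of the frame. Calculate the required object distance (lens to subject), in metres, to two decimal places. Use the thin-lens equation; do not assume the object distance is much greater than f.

W: 8.75 m = 8750 mm.
Magnification m = w/W = dᵢ/dₒ; combined with 1/f = 1/dₒ + 1/dᵢ this gives dₒ = f·(1 + W/w).
dₒ = 263 mm × (1 + 8750/43.8) = 263 × 200.7717 ≈ 52802.954 mm = 52.803 m.

52.80 m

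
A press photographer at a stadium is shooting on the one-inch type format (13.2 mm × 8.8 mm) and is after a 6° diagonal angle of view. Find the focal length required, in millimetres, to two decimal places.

Sensor diagonal = √(13.2² + 8.8²) = √251.6800 ≈ 15.8644 mm.
From α = 2·arctan(d/2f) we get f = d / (2·tan(α/2)).
With d = 15.8644 mm and α/2 = 3°, tan(α/2) ≈ 0.05241, so f ≈ 15.8644 / 0.10482 ≈ 151.3556 mm.

151.36 mm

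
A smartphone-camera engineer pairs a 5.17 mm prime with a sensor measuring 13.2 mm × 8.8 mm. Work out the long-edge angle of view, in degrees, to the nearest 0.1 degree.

Angle of view α = 2·arctan(w/2f) with w = 13.2 mm and f = 5.17 mm.
w/2f = 1.27660; arctan(1.27660) ≈ 51.9272°, so α ≈ 103.8544°.

103.9°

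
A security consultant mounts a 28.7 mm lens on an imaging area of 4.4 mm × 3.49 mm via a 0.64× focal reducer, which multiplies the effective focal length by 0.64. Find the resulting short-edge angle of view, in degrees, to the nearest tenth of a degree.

10.9°

Effective focal length f = 28.7 × 0.64 = 18.368 mm.
α = 2·arctan(3.49 / (2 × 18.368)) = 2·arctan(0.09500) ≈ 10.8539°.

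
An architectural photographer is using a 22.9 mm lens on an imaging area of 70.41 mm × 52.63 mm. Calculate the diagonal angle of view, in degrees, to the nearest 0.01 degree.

124.96°

Sensor diagonal = √(70.41² + 52.63²) = √7727.4850 ≈ 87.9061 mm.
Angle of view α = 2·arctan(d/2f) with d = 87.9061 mm and f = 22.9 mm.
d/2f = 1.91935; arctan(1.91935) ≈ 62.4800°, so α ≈ 124.9600°.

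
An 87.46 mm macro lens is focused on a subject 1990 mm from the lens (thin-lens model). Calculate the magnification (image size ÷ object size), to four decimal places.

0.0460×

Thin lens: 1/f = 1/dₒ + 1/dᵢ → 1/dᵢ = 1/87.46 − 1/1990 = 0.0109313 mm⁻¹, so dᵢ ≈ 91.4805 mm.
Magnification m = dᵢ/dₒ = 91.4805/1990 ≈ 0.04597.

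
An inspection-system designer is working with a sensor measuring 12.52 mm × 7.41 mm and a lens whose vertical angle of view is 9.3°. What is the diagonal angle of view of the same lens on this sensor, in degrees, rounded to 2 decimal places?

From the vertical AOV: f = 7.41 / (2·tan(4.65°)) = 7.41 / 0.16267 ≈ 45.5515 mm.
Sensor diagonal = √(12.52² + 7.41²) = √211.6585 ≈ 14.5485 mm.
Diagonal AOV = 2·arctan(14.5485 / (2 × 45.5515)) = 2·arctan(0.15969) ≈ 18.1462°.

18.15°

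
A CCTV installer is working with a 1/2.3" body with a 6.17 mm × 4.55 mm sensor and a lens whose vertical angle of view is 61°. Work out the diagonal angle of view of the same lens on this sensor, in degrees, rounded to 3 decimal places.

89.567°

From the vertical AOV: f = 4.55 / (2·tan(30.5°)) = 4.55 / 1.17809 ≈ 3.8622 mm.
Sensor diagonal = √(6.17² + 4.55²) = √58.7714 ≈ 7.6663 mm.
Diagonal AOV = 2·arctan(7.6663 / (2 × 3.8622)) = 2·arctan(0.99248) ≈ 89.5673°.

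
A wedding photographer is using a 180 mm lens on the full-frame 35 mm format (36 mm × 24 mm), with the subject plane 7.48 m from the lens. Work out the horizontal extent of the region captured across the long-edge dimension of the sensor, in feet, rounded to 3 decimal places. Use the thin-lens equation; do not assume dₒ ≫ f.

dₒ: 7.48 m = 7480 mm.
Similar triangles through the lens centre give W/dₒ = w/dᵢ; with 1/f = 1/dₒ + 1/dᵢ this gives W = w·(dₒ − f)/f.
W = 36 mm × (7480 − 180) / 180 = 36 × 40.5556 ≈ 1460.000 mm = 1460.000/304.8 ft = 4.79003 ft.

4.790 ft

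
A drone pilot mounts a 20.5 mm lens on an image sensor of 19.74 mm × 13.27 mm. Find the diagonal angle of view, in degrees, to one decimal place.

60.2°

Sensor diagonal = √(19.74² + 13.27²) = √565.7605 ≈ 23.7857 mm.
Angle of view α = 2·arctan(d/2f) with d = 23.7857 mm and f = 20.5 mm.
d/2f = 0.58014; arctan(0.58014) ≈ 30.1197°, so α ≈ 60.2394°.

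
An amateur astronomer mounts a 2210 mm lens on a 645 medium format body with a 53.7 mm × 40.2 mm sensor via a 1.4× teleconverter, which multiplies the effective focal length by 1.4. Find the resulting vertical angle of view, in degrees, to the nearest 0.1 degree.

Effective focal length f = 2210 × 1.4 = 3094 mm.
α = 2·arctan(40.2 / (2 × 3094)) = 2·arctan(0.00650) ≈ 0.7444°.

0.7°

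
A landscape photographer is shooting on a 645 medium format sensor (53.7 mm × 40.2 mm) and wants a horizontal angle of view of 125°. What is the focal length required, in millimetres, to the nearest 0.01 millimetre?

From α = 2·arctan(w/2f) we get f = w / (2·tan(α/2)).
With w = 53.7 mm and α/2 = 62.5°, tan(α/2) ≈ 1.92098, so f ≈ 53.7 / 3.84196 ≈ 13.9772 mm.

13.98 mm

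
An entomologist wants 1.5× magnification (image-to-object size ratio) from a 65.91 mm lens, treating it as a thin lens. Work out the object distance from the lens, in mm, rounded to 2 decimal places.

109.85 mm

With m = dᵢ/dₒ and 1/f = 1/dₒ + 1/dᵢ, substituting dᵢ = m·dₒ gives 1/f = (1 + 1/m)/dₒ, hence dₒ = f·(1 + 1/m).
dₒ = 65.91 × (1 + 1/1.5) = 65.91 × 1.66667 ≈ 109.850 mm.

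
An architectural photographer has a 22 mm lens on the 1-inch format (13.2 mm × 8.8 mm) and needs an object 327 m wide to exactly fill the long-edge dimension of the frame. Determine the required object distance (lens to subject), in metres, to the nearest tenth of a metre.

545.0 m

W: 327 m = 327000 mm.
Magnification m = w/W = dᵢ/dₒ; combined with 1/f = 1/dₒ + 1/dᵢ this gives dₒ = f·(1 + W/w).
dₒ = 22 mm × (1 + 327000/13.2) = 22 × 24773.7273 ≈ 545022.000 mm = 545.022 m.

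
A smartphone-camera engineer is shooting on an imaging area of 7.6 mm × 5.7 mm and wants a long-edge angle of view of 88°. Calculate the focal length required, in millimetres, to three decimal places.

3.935 mm

From α = 2·arctan(w/2f) we get f = w / (2·tan(α/2)).
With w = 7.6 mm and α/2 = 44°, tan(α/2) ≈ 0.96569, so f ≈ 7.6 / 1.93138 ≈ 3.9350 mm.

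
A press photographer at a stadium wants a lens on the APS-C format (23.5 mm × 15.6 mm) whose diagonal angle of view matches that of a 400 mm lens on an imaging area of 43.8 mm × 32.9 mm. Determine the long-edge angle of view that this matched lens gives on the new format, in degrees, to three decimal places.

6.530°

Sensor diagonal = √(43.8² + 32.9²) = √3000.8500 ≈ 54.7800 mm.
Sensor diagonal = √(23.5² + 15.6²) = √795.6100 ≈ 28.2066 mm.
Equal diagonal AOV ⇒ f₂ = f₁ · 28.2066/54.7800 = 400 × 0.51491 ≈ 205.9624 mm.
Long-edge AOV on the new format = 2·arctan(23.5 / (2 × 205.9624)) = 2·arctan(0.05705) ≈ 6.5303°.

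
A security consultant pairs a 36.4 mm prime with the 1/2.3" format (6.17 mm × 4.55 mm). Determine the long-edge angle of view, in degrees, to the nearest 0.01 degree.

9.69°

Angle of view α = 2·arctan(w/2f) with w = 6.17 mm and f = 36.4 mm.
w/2f = 0.08475; arctan(0.08475) ≈ 4.8444°, so α ≈ 9.6888°.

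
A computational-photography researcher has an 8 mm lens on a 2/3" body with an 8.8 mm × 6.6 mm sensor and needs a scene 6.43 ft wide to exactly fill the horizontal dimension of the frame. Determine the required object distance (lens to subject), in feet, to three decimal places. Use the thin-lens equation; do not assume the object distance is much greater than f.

W: 6.43 ft × 304.8 mm/ft = 1959.86 mm.
Magnification m = w/W = dᵢ/dₒ; combined with 1/f = 1/dₒ + 1/dᵢ this gives dₒ = f·(1 + W/w).
dₒ = 8 mm × (1 + 1959.86/8.8) = 8 × 223.7118 ≈ 1789.694 mm = 1789.694/304.8 ft = 5.8717 ft.

5.872 ft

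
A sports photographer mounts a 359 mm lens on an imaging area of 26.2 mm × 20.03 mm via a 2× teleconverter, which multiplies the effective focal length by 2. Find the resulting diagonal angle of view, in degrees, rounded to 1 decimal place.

2.6°

Effective focal length f = 359 × 2 = 718 mm.
Sensor diagonal = √(26.2² + 20.03²) = √1087.6409 ≈ 32.9794 mm.
α = 2·arctan(32.979 / (2 × 718)) = 2·arctan(0.02297) ≈ 2.6313°.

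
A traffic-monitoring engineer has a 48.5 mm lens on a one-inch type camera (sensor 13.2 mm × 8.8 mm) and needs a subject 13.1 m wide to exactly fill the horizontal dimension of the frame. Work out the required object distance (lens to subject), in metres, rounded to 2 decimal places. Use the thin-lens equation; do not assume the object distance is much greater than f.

W: 13.1 m = 13100 mm.
Magnification m = w/W = dᵢ/dₒ; combined with 1/f = 1/dₒ + 1/dᵢ this gives dₒ = f·(1 + W/w).
dₒ = 48.5 mm × (1 + 13100/13.2) = 48.5 × 993.4242 ≈ 48181.076 mm = 48.1811 m.

48.18 m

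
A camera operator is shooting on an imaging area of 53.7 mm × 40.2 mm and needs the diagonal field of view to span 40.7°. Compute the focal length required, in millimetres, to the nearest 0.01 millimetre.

Sensor diagonal = √(53.7² + 40.2²) = √4499.7300 ≈ 67.0800 mm.
From α = 2·arctan(d/2f) we get f = d / (2·tan(α/2)).
With d = 67.0800 mm and α/2 = 20.35°, tan(α/2) ≈ 0.37090, so f ≈ 67.0800 / 0.74181 ≈ 90.4278 mm.

90.43 mm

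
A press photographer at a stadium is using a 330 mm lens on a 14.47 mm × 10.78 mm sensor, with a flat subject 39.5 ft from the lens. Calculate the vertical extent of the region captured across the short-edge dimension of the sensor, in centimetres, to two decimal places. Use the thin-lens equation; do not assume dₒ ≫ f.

dₒ: 39.5 ft × 304.8 mm/ft = 12039.60 mm.
Similar triangles through the lens centre give W/dₒ = h/dᵢ; with 1/f = 1/dₒ + 1/dᵢ this gives W = h·(dₒ − f)/f.
W = 10.78 mm × (12039.6 − 330) / 330 = 10.78 × 35.4836 ≈ 382.514 mm = 38.2514 cm.

38.25 cm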